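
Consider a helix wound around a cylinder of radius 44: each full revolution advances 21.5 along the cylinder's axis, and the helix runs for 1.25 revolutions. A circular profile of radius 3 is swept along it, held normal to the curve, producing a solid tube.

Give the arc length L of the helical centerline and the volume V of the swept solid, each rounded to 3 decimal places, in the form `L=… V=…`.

2πR = 2π·44 = 276.460154
per-turn = √(276.460154² + 21.5²) = √(76430.2165 + 462.25) = √76892.4665 = 277.294909
L = 1.25 × 277.294909 = 346.618636
V = π·3² × L = 28.274334 × 346.618636 = 9800.411046

L=346.619 V=9800.411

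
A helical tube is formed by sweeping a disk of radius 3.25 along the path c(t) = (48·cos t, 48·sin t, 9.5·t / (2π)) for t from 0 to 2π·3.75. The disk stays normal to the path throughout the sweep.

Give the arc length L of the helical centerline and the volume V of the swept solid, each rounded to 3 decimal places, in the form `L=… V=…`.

2πR = 2π·48 = 301.592895
per-turn = √(301.592895² + 9.5²) = √(90958.2742 + 90.25) = √91048.5242 = 301.742480
L = 3.75 × 301.742480 = 1131.534300
V = π·3.25² × L = 33.183072 × 1131.534300 = 37547.784588

L=1131.534 V=37547.785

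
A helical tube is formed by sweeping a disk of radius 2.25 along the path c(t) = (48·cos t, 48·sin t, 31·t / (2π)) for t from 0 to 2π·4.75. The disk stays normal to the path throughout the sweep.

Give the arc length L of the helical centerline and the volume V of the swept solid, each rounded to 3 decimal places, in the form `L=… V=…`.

2πR = 2π·48 = 301.592895
per-turn = √(301.592895² + 31²) = √(90958.2742 + 961) = √91919.2742 = 303.181916
L = 4.75 × 303.181916 = 1440.114101
V = π·2.25² × L = 15.904313 × 1440.114101 = 22904.025139

L=1440.114 V=22904.025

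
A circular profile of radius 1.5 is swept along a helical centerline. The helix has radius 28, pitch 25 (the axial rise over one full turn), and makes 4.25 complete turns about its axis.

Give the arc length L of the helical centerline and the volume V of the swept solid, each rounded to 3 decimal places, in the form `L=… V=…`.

2πR = 2π·28 = 175.929189
per-turn = √(175.929189² + 25²) = √(30951.0794 + 625) = √31576.0794 = 177.696594
L = 4.25 × 177.696594 = 755.210523
V = π·1.5² × L = 7.068583 × 755.210523 = 5338.268620

L=755.211 V=5338.269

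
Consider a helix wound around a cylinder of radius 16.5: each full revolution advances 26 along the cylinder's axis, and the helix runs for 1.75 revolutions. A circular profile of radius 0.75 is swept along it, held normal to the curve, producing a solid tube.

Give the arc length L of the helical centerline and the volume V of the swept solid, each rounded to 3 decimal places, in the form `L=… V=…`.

2πR = 2π·16.5 = 103.672558
per-turn = √(103.672558² + 26²) = √(10747.9992 + 676) = √11423.9992 = 106.883110
L = 1.75 × 106.883110 = 187.045442
V = π·0.75² × L = 1.767146 × 187.045442 = 330.536581

L=187.045 V=330.537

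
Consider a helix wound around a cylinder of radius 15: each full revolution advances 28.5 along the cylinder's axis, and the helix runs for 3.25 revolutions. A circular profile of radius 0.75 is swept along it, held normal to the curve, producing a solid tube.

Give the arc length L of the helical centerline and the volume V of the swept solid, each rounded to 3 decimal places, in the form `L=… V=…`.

2πR = 2π·15 = 94.247780
per-turn = √(94.247780² + 28.5²) = √(8882.6440 + 812.25) = √9694.8940 = 98.462653
L = 3.25 × 98.462653 = 320.003621
V = π·0.75² × L = 1.767146 × 320.003621 = 565.493077

L=320.004 V=565.493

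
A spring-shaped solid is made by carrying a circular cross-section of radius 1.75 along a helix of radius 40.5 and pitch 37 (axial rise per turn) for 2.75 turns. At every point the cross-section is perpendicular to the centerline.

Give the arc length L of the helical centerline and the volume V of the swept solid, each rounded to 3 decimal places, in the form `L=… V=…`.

L=707.148 V=6803.564

2πR = 2π·40.5 = 254.469005
per-turn = √(254.469005² + 37²) = √(64754.4745 + 1369) = √66123.4745 = 257.144851
L = 2.75 × 257.144851 = 707.148341
V = π·1.75² × L = 9.621128 × 707.148341 = 6803.564348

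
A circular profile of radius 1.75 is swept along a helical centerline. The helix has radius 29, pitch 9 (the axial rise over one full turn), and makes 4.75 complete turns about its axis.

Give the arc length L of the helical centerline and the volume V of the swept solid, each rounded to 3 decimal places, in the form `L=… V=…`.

2πR = 2π·29 = 182.212374
per-turn = √(182.212374² + 9²) = √(33201.3492 + 81) = √33282.3492 = 182.434507
L = 4.75 × 182.434507 = 866.563906
V = π·1.75² × L = 9.621128 × 866.563906 = 8337.321832

L=866.564 V=8337.322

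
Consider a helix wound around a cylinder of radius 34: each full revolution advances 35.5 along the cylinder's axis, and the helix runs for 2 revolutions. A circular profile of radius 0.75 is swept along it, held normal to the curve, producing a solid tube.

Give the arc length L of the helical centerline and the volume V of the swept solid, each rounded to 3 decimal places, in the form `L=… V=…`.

L=433.116 V=765.379

2πR = 2π·34 = 213.628300
per-turn = √(213.628300² + 35.5²) = √(45637.0508 + 1260.25) = √46897.3008 = 216.557846
L = 2 × 216.557846 = 433.115692
V = π·0.75² × L = 1.767146 × 433.115692 = 765.378606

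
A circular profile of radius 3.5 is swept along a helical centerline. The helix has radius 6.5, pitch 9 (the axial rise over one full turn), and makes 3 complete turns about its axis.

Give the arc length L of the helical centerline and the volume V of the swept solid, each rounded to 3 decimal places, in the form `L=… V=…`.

L=125.462 V=4828.337

2πR = 2π·6.5 = 40.840704
per-turn = √(40.840704² + 9²) = √(1667.9631 + 81) = √1748.9631 = 41.820607
L = 3 × 41.820607 = 125.461820
V = π·3.5² × L = 38.484510 × 125.461820 = 4828.336670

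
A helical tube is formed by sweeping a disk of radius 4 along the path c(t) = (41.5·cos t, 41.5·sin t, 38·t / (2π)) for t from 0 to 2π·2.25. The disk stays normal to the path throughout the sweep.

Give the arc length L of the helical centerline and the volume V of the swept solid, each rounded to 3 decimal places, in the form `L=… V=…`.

L=592.890 V=29801.889

2πR = 2π·41.5 = 260.752190
per-turn = √(260.752190² + 38²) = √(67991.7047 + 1444) = √69435.7047 = 263.506555
L = 2.25 × 263.506555 = 592.889750
V = π·4² × L = 50.265482 × 592.889750 = 29801.889306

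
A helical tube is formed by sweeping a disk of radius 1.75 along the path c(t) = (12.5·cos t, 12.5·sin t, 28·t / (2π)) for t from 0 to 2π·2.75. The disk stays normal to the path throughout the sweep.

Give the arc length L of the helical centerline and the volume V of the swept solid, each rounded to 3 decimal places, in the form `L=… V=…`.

L=229.300 V=2206.121

2πR = 2π·12.5 = 78.539816
per-turn = √(78.539816² + 28²) = √(6168.5028 + 784) = √6952.5028 = 83.381669
L = 2.75 × 83.381669 = 229.299590
V = π·1.75² × L = 9.621128 × 229.299590 = 2206.120593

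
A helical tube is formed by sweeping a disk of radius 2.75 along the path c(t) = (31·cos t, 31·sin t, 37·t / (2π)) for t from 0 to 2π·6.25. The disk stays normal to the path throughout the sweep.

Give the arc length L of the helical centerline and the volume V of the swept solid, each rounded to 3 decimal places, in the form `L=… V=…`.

L=1239.137 V=29439.771

2πR = 2π·31 = 194.778745
per-turn = √(194.778745² + 37²) = √(37938.7593 + 1369) = √39307.7593 = 198.261845
L = 6.25 × 198.261845 = 1239.136533
V = π·2.75² × L = 23.758294 × 1239.136533 = 29439.770615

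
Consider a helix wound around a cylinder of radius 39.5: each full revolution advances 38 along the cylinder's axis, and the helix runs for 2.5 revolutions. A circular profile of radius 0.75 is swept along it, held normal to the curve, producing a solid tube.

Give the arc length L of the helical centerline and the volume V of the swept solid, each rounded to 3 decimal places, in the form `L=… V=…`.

L=627.695 V=1109.229

2πR = 2π·39.5 = 248.185820
per-turn = √(248.185820² + 38²) = √(61596.2011 + 1444) = √63040.2011 = 251.078078
L = 2.5 × 251.078078 = 627.695194
V = π·0.75² × L = 1.767146 × 627.695194 = 1109.228968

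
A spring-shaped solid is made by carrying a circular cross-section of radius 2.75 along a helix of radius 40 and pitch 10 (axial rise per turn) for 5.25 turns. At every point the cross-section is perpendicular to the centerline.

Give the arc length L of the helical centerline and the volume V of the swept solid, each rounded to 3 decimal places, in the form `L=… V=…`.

2πR = 2π·40 = 251.327412
per-turn = √(251.327412² + 10²) = √(63165.4682 + 100) = √63265.4682 = 251.526277
L = 5.25 × 251.526277 = 1320.512956
V = π·2.75² × L = 23.758294 × 1320.512956 = 31373.135619

L=1320.513 V=31373.136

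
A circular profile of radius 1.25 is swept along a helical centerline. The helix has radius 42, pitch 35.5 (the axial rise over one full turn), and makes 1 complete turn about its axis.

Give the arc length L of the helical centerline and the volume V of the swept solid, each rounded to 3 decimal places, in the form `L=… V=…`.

2πR = 2π·42 = 263.893783
per-turn = √(263.893783² + 35.5²) = √(69639.9287 + 1260.25) = √70900.1787 = 266.270875
L = 1 × 266.270875 = 266.270875
V = π·1.25² × L = 4.908739 × 266.270875 = 1307.054099

L=266.271 V=1307.054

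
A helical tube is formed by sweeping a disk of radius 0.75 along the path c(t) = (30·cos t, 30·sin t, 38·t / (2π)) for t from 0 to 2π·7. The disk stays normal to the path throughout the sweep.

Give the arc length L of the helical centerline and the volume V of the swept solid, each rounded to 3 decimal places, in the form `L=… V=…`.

L=1346.014 V=2378.603

2πR = 2π·30 = 188.495559
per-turn = √(188.495559² + 38²) = √(35530.5758 + 1444) = √36974.5758 = 192.287742
L = 7 × 192.287742 = 1346.014196
V = π·0.75² × L = 1.767146 × 1346.014196 = 2378.603425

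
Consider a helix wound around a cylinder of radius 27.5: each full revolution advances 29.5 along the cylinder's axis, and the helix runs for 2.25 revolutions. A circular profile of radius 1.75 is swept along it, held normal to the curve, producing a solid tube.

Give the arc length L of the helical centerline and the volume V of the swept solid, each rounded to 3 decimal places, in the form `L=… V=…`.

2πR = 2π·27.5 = 172.787596
per-turn = √(172.787596² + 29.5²) = √(29855.5533 + 870.25) = √30725.8033 = 175.287773
L = 2.25 × 175.287773 = 394.397489
V = π·1.75² × L = 9.621128 × 394.397489 = 3794.548527

L=394.397 V=3794.549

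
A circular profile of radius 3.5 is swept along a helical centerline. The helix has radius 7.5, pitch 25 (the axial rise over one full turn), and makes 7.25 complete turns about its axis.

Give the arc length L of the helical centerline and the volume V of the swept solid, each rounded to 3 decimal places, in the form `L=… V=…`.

L=386.749 V=14883.859

2πR = 2π·7.5 = 47.123890
per-turn = √(47.123890² + 25²) = √(2220.6610 + 625) = √2845.6610 = 53.344737
L = 7.25 × 53.344737 = 386.749345
V = π·3.5² × L = 38.484510 × 386.749345 = 14883.859035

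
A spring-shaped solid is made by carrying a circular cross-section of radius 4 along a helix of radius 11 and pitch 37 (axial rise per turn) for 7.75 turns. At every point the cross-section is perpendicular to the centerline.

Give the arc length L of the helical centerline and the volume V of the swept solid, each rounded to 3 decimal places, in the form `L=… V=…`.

L=607.567 V=30539.639

2πR = 2π·11 = 69.115038
per-turn = √(69.115038² + 37²) = √(4776.8885 + 1369) = √6145.8885 = 78.395718
L = 7.75 × 78.395718 = 607.566811
V = π·4² × L = 50.265482 × 607.566811 = 30539.638881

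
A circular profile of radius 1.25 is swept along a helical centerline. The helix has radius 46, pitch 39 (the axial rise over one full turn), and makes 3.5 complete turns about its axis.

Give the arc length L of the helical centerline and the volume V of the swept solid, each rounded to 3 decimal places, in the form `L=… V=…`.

L=1020.761 V=5010.647

2πR = 2π·46 = 289.026524
per-turn = √(289.026524² + 39²) = √(83536.3317 + 1521) = √85057.3317 = 291.645901
L = 3.5 × 291.645901 = 1020.760654
V = π·1.25² × L = 4.908739 × 1020.760654 = 5010.647143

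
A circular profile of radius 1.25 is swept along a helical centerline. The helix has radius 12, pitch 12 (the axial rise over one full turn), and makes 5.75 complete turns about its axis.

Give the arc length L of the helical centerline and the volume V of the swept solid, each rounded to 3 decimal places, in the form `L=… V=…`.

2πR = 2π·12 = 75.398224
per-turn = √(75.398224² + 12²) = √(5684.8921 + 144) = √5828.8921 = 76.347182
L = 5.75 × 76.347182 = 438.996294
V = π·1.25² × L = 4.908739 × 438.996294 = 2154.918019

L=438.996 V=2154.918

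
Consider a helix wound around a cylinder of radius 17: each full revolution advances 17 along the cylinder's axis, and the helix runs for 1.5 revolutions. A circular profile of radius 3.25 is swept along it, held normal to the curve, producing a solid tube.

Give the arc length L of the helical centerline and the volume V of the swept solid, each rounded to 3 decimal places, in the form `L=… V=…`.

L=162.238 V=5383.547

2πR = 2π·17 = 106.814150
per-turn = √(106.814150² + 17²) = √(11409.2627 + 289) = √11698.2627 = 108.158507
L = 1.5 × 108.158507 = 162.237761
V = π·3.25² × L = 33.183072 × 162.237761 = 5383.547365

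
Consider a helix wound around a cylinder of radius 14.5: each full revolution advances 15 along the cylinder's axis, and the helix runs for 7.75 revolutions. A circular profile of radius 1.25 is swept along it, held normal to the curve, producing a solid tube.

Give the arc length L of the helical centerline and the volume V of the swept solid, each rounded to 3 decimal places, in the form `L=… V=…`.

2πR = 2π·14.5 = 91.106187
per-turn = √(91.106187² + 15²) = √(8300.3373 + 225) = √8525.3373 = 92.332753
L = 7.75 × 92.332753 = 715.578837
V = π·1.25² × L = 4.908739 × 715.578837 = 3512.589401

L=715.579 V=3512.589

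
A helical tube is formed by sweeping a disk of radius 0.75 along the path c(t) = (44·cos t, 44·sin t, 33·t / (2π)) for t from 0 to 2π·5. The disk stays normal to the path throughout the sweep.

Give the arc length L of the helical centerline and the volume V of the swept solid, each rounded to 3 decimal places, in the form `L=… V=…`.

L=1392.114 V=2460.068

2πR = 2π·44 = 276.460154
per-turn = √(276.460154² + 33²) = √(76430.2165 + 1089) = √77519.2165 = 278.422730
L = 5 × 278.422730 = 1392.113649
V = π·0.75² × L = 1.767146 × 1392.113649 = 2460.067882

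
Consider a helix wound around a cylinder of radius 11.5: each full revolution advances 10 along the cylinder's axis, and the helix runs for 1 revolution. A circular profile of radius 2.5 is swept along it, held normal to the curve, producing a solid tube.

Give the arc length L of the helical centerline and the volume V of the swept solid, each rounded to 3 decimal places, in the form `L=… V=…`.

2πR = 2π·11.5 = 72.256631
per-turn = √(72.256631² + 10²) = √(5221.0207 + 100) = √5321.0207 = 72.945327
L = 1 × 72.945327 = 72.945327
V = π·2.5² × L = 19.634954 × 72.945327 = 1432.278146

L=72.945 V=1432.278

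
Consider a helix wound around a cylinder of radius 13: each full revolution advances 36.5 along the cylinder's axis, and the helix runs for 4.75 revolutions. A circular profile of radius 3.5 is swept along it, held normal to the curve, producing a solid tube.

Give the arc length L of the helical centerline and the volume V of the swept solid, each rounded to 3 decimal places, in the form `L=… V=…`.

L=424.962 V=16354.448

2πR = 2π·13 = 81.681409
per-turn = √(81.681409² + 36.5²) = √(6671.8526 + 1332.25) = √8004.1026 = 89.465650
L = 4.75 × 89.465650 = 424.961839
V = π·3.5² × L = 38.484510 × 424.961839 = 16354.448134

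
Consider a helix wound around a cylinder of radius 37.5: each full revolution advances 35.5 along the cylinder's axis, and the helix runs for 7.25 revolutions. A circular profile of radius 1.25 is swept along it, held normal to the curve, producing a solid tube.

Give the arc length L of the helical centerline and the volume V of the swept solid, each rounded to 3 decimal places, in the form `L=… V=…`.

2πR = 2π·37.5 = 235.619449
per-turn = √(235.619449² + 35.5²) = √(55516.5248 + 1260.25) = √56776.7748 = 238.278775
L = 7.25 × 238.278775 = 1727.521121
V = π·1.25² × L = 4.908739 × 1727.521121 = 8479.949472

L=1727.521 V=8479.949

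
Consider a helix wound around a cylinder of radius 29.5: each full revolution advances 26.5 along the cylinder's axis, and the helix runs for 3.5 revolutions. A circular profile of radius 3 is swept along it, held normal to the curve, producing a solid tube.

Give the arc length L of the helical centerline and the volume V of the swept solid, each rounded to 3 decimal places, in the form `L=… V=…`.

L=655.336 V=18529.177

2πR = 2π·29.5 = 185.353967
per-turn = √(185.353967² + 26.5²) = √(34356.0929 + 702.25) = √35058.3429 = 187.238732
L = 3.5 × 187.238732 = 655.335563
V = π·3² × L = 28.274334 × 655.335563 = 18529.176527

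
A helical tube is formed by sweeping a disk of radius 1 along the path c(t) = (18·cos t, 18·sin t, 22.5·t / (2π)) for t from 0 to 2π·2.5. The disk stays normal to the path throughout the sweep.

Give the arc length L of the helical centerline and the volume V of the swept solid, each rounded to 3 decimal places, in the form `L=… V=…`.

L=288.284 V=905.672

2πR = 2π·18 = 113.097336
per-turn = √(113.097336² + 22.5²) = √(12791.0073 + 506.25) = √13297.2573 = 115.313734
L = 2.5 × 115.313734 = 288.284336
V = π·1² × L = 3.141593 × 288.284336 = 905.671951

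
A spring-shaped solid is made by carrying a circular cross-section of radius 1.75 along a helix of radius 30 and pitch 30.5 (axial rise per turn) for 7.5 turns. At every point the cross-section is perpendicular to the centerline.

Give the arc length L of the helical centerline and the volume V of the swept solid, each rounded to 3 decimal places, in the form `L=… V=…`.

2πR = 2π·30 = 188.495559
per-turn = √(188.495559² + 30.5²) = √(35530.5758 + 930.25) = √36460.8258 = 190.947181
L = 7.5 × 190.947181 = 1432.103856
V = π·1.75² × L = 9.621128 × 1432.103856 = 13778.453792

L=1432.104 V=13778.454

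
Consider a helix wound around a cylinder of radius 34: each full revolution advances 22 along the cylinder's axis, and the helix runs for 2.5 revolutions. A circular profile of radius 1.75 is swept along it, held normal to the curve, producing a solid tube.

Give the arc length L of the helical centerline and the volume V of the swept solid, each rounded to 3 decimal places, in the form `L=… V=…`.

2πR = 2π·34 = 213.628300
per-turn = √(213.628300² + 22²) = √(45637.0508 + 484) = √46121.0508 = 214.758122
L = 2.5 × 214.758122 = 536.895304
V = π·1.75² × L = 9.621128 × 536.895304 = 5165.538172

L=536.895 V=5165.538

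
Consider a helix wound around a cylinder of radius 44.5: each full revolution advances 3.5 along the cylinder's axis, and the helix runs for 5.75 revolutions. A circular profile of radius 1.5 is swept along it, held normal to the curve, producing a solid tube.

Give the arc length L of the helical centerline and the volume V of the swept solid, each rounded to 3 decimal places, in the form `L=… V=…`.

2πR = 2π·44.5 = 279.601746
per-turn = √(279.601746² + 3.5²) = √(78177.1365 + 12.25) = √78189.3865 = 279.623651
L = 5.75 × 279.623651 = 1607.835996
V = π·1.5² × L = 7.068583 × 1607.835996 = 11365.122944

L=1607.836 V=11365.123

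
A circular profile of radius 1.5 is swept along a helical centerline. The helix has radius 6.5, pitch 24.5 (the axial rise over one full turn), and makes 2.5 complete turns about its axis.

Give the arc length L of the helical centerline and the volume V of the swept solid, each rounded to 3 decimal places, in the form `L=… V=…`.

2πR = 2π·6.5 = 40.840704
per-turn = √(40.840704² + 24.5²) = √(1667.9631 + 600.25) = √2268.2131 = 47.625761
L = 2.5 × 47.625761 = 119.064403
V = π·1.5² × L = 7.068583 × 119.064403 = 841.616674

L=119.064 V=841.617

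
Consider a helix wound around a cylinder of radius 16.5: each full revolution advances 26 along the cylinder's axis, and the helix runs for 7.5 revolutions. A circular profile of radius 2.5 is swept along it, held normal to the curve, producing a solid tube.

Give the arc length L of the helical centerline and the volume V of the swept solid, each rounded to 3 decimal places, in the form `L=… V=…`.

2πR = 2π·16.5 = 103.672558
per-turn = √(103.672558² + 26²) = √(10747.9992 + 676) = √11423.9992 = 106.883110
L = 7.5 × 106.883110 = 801.623325
V = π·2.5² × L = 19.634954 × 801.623325 = 15739.837173

L=801.623 V=15739.837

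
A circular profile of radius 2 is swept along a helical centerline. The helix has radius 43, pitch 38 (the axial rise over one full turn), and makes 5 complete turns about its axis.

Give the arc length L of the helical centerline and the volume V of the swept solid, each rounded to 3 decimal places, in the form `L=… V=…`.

2πR = 2π·43 = 270.176968
per-turn = √(270.176968² + 38²) = √(72995.5942 + 1444) = √74439.5942 = 272.836204
L = 5 × 272.836204 = 1364.181019
V = π·2² × L = 12.566371 × 1364.181019 = 17142.804275

L=1364.181 V=17142.804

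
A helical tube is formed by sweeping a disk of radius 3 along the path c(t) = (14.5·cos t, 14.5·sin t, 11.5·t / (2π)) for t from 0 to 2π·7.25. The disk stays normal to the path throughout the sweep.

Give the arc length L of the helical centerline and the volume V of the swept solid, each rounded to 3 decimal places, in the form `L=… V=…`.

2πR = 2π·14.5 = 91.106187
per-turn = √(91.106187² + 11.5²) = √(8300.3373 + 132.25) = √8432.5873 = 91.829120
L = 7.25 × 91.829120 = 665.761121
V = π·3² × L = 28.274334 × 665.761121 = 18823.952217

L=665.761 V=18823.952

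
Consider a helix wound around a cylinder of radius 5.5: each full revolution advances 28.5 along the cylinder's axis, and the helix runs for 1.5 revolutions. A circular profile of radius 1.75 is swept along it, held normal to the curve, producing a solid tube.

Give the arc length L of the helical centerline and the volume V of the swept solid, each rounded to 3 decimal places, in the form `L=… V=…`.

L=67.190 V=646.448

2πR = 2π·5.5 = 34.557519
per-turn = √(34.557519² + 28.5²) = √(1194.2221 + 812.25) = √2006.4721 = 44.793662
L = 1.5 × 44.793662 = 67.190493
V = π·1.75² × L = 9.621128 × 67.190493 = 646.448296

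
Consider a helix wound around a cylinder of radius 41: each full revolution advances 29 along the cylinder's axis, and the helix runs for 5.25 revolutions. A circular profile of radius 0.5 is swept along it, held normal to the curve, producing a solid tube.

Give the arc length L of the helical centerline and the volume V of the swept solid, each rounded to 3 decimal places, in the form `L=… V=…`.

2πR = 2π·41 = 257.610598
per-turn = √(257.610598² + 29²) = √(66363.2200 + 841) = √67204.2200 = 259.237767
L = 5.25 × 259.237767 = 1360.998278
V = π·0.5² × L = 0.785398 × 1360.998278 = 1068.925548

L=1360.998 V=1068.926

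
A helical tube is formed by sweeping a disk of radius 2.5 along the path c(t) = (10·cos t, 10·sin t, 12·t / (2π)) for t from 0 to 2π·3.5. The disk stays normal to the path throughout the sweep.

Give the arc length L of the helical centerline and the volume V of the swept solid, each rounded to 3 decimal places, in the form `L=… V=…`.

L=223.886 V=4395.997

2πR = 2π·10 = 62.831853
per-turn = √(62.831853² + 12²) = √(3947.8418 + 144) = √4091.8418 = 63.967506
L = 3.5 × 63.967506 = 223.886269
V = π·2.5² × L = 19.634954 × 223.886269 = 4395.996617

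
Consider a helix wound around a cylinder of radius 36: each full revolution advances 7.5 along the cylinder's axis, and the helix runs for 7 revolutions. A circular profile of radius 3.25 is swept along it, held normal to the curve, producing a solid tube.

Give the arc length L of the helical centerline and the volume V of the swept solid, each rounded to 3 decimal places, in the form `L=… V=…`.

2πR = 2π·36 = 226.194671
per-turn = √(226.194671² + 7.5²) = √(51164.0292 + 56.25) = √51220.2792 = 226.318977
L = 7 × 226.318977 = 1584.232837
V = π·3.25² × L = 33.183072 × 1584.232837 = 52569.712931

L=1584.233 V=52569.713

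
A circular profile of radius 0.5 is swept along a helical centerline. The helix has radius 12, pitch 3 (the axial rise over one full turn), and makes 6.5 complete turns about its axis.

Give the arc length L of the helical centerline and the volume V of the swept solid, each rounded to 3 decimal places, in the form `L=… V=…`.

2πR = 2π·12 = 75.398224
per-turn = √(75.398224² + 3²) = √(5684.8921 + 9) = √5693.8921 = 75.457883
L = 6.5 × 75.457883 = 490.476241
V = π·0.5² × L = 0.785398 × 490.476241 = 385.219139

L=490.476 V=385.219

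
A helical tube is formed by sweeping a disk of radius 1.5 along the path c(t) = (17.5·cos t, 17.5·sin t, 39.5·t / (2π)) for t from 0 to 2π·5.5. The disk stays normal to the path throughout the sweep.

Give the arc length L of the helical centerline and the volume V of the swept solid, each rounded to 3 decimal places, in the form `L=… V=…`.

L=642.595 V=4542.235

2πR = 2π·17.5 = 109.955743
per-turn = √(109.955743² + 39.5²) = √(12090.2654 + 1560.25) = √13650.5154 = 116.835420
L = 5.5 × 116.835420 = 642.594811
V = π·1.5² × L = 7.068583 × 642.594811 = 4542.235056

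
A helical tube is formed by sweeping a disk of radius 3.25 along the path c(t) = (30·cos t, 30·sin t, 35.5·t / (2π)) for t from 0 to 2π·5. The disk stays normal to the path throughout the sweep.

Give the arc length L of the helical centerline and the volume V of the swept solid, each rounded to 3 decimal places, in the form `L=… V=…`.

L=959.047 V=31824.117

2πR = 2π·30 = 188.495559
per-turn = √(188.495559² + 35.5²) = √(35530.5758 + 1260.25) = √36790.8258 = 191.809348
L = 5 × 191.809348 = 959.046738
V = π·3.25² × L = 33.183072 × 959.046738 = 31824.117353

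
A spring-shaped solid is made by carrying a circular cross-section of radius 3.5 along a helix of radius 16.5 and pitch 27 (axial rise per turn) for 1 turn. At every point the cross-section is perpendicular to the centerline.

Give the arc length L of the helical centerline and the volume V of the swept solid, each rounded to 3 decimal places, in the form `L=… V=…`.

L=107.131 V=4122.875

2πR = 2π·16.5 = 103.672558
per-turn = √(103.672558² + 27²) = √(10747.9992 + 729) = √11476.9992 = 107.130757
L = 1 × 107.130757 = 107.130757
V = π·3.5² × L = 38.484510 × 107.130757 = 4122.874707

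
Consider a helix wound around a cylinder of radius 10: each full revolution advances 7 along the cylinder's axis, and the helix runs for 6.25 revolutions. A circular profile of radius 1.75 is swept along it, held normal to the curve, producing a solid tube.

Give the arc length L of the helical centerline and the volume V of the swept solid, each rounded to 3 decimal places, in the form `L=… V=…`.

2πR = 2π·10 = 62.831853
per-turn = √(62.831853² + 7²) = √(3947.8418 + 49) = √3996.8418 = 63.220580
L = 6.25 × 63.220580 = 395.128626
V = π·1.75² × L = 9.621128 × 395.128626 = 3801.582893

L=395.129 V=3801.583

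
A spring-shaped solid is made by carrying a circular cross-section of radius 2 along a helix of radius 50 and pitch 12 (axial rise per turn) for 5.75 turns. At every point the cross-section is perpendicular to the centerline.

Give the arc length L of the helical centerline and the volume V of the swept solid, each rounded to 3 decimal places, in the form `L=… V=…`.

L=1807.733 V=22716.644

2πR = 2π·50 = 314.159265
per-turn = √(314.159265² + 12²) = √(98696.0440 + 144) = √98840.0440 = 314.388365
L = 5.75 × 314.388365 = 1807.733098
V = π·2² × L = 12.566371 × 1807.733098 = 22716.644087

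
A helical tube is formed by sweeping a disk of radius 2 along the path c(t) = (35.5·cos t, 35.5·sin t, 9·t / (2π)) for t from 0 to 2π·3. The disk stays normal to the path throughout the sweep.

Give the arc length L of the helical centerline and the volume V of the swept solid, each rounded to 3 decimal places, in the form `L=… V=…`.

2πR = 2π·35.5 = 223.053078
per-turn = √(223.053078² + 9²) = √(49752.6758 + 81) = √49833.6758 = 223.234576
L = 3 × 223.234576 = 669.703727
V = π·2² × L = 12.566371 × 669.703727 = 8415.745236

L=669.704 V=8415.745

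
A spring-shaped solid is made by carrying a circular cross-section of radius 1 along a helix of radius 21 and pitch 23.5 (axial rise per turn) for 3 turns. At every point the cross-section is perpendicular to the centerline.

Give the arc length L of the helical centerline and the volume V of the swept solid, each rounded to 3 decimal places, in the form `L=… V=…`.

L=402.070 V=1263.139

2πR = 2π·21 = 131.946891
per-turn = √(131.946891² + 23.5²) = √(17409.9822 + 552.25) = √17962.2322 = 134.023252
L = 3 × 134.023252 = 402.069757
V = π·1² × L = 3.141593 × 402.069757 = 1263.139395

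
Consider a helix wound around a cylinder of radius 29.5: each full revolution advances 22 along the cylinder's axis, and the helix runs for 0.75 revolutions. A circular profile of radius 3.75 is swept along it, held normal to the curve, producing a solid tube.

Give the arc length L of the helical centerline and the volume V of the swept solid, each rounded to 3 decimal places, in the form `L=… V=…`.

L=139.991 V=6184.624

2πR = 2π·29.5 = 185.353967
per-turn = √(185.353967² + 22²) = √(34356.0929 + 484) = √34840.0929 = 186.655010
L = 0.75 × 186.655010 = 139.991258
V = π·3.75² × L = 44.178647 × 139.991258 = 6184.624319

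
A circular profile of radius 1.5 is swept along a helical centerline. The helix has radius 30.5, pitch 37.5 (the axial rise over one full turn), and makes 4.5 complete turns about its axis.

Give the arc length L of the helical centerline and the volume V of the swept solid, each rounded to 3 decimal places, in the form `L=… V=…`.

2πR = 2π·30.5 = 191.637152
per-turn = √(191.637152² + 37.5²) = √(36724.7980 + 1406.25) = √38131.0480 = 195.271729
L = 4.5 × 195.271729 = 878.722779
V = π·1.5² × L = 7.068583 × 878.722779 = 6211.325308

L=878.723 V=6211.325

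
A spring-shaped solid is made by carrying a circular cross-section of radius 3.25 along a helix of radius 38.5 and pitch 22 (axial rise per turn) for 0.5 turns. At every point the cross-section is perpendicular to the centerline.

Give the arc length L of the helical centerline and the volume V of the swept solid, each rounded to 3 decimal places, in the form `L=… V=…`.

L=121.450 V=4030.100

2πR = 2π·38.5 = 241.902634
per-turn = √(241.902634² + 22²) = √(58516.8845 + 484) = √59000.8845 = 242.900977
L = 0.5 × 242.900977 = 121.450488
V = π·3.25² × L = 33.183072 × 121.450488 = 4030.100349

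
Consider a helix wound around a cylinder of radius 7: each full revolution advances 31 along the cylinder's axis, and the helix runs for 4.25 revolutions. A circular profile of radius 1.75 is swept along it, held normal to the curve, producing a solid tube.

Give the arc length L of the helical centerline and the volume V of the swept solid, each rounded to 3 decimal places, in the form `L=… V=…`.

2πR = 2π·7 = 43.982297
per-turn = √(43.982297² + 31²) = √(1934.4425 + 961) = √2895.4425 = 53.809316
L = 4.25 × 53.809316 = 228.689592
V = π·1.75² × L = 9.621128 × 228.689592 = 2200.251723

L=228.690 V=2200.252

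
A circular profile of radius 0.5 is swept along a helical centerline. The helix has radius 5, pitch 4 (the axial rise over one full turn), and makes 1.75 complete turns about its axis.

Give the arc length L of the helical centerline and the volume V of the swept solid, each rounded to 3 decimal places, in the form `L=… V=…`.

L=55.422 V=43.528

2πR = 2π·5 = 31.415927
per-turn = √(31.415927² + 4²) = √(986.9604 + 16) = √1002.9604 = 31.669551
L = 1.75 × 31.669551 = 55.421714
V = π·0.5² × L = 0.785398 × 55.421714 = 43.528112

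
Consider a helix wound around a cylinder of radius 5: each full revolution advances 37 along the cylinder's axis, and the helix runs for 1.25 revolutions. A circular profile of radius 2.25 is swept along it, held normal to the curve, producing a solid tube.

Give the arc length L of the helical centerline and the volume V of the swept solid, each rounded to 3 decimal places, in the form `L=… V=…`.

L=60.673 V=964.959

2πR = 2π·5 = 31.415927
per-turn = √(31.415927² + 37²) = √(986.9604 + 1369) = √2355.9604 = 48.538237
L = 1.25 × 48.538237 = 60.672796
V = π·2.25² × L = 15.904313 × 60.672796 = 964.959128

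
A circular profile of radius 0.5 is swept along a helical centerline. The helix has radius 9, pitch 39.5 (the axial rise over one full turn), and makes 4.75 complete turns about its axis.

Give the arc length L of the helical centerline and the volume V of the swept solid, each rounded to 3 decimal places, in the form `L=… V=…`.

L=327.647 V=257.333

2πR = 2π·9 = 56.548668
per-turn = √(56.548668² + 39.5²) = √(3197.7518 + 1560.25) = √4758.0018 = 68.978271
L = 4.75 × 68.978271 = 327.646786
V = π·0.5² × L = 0.785398 × 327.646786 = 257.333184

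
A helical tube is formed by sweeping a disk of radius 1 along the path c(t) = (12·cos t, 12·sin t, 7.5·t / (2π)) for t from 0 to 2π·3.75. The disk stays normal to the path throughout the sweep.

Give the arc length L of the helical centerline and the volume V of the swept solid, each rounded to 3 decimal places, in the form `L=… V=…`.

2πR = 2π·12 = 75.398224
per-turn = √(75.398224² + 7.5²) = √(5684.8921 + 56.25) = √5741.1421 = 75.770325
L = 3.75 × 75.770325 = 284.138718
V = π·1² × L = 3.141593 × 284.138718 = 892.648110

L=284.139 V=892.648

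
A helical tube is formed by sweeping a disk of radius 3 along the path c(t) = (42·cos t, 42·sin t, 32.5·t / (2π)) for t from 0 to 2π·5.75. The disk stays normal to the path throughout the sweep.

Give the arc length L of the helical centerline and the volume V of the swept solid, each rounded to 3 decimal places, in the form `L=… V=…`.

2πR = 2π·42 = 263.893783
per-turn = √(263.893783² + 32.5²) = √(69639.9287 + 1056.25) = √70696.1787 = 265.887530
L = 5.75 × 265.887530 = 1528.853298
V = π·3² × L = 28.274334 × 1528.853298 = 43227.308604

L=1528.853 V=43227.309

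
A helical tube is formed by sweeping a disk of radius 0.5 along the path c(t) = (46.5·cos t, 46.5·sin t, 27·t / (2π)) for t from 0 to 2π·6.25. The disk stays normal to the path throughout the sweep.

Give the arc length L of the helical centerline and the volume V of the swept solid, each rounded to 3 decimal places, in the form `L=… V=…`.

L=1833.831 V=1440.288

2πR = 2π·46.5 = 292.168117
per-turn = √(292.168117² + 27²) = √(85362.2085 + 729) = √86091.2085 = 293.413034
L = 6.25 × 293.413034 = 1833.831462
V = π·0.5² × L = 0.785398 × 1833.831462 = 1440.287862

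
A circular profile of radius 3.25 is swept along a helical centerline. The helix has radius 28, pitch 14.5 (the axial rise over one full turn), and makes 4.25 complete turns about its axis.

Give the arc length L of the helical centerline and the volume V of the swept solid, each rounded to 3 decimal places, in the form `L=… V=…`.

L=750.234 V=24895.079

2πR = 2π·28 = 175.929189
per-turn = √(175.929189² + 14.5²) = √(30951.0794 + 210.25) = √31161.3294 = 176.525719
L = 4.25 × 176.525719 = 750.234305
V = π·3.25² × L = 33.183072 × 750.234305 = 24895.079261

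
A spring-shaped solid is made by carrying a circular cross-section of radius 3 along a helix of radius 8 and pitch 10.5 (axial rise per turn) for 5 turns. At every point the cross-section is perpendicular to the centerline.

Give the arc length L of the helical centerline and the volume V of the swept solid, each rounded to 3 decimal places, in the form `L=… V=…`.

2πR = 2π·8 = 50.265482
per-turn = √(50.265482² + 10.5²) = √(2526.6187 + 110.25) = √2636.8687 = 51.350450
L = 5 × 51.350450 = 256.752251
V = π·3² × L = 28.274334 × 256.752251 = 7259.498857

L=256.752 V=7259.499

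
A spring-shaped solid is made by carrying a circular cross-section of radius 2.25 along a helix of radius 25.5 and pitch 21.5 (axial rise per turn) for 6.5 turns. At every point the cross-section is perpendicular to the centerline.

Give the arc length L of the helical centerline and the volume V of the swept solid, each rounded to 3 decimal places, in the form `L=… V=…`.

L=1050.773 V=16711.816

2πR = 2π·25.5 = 160.221225
per-turn = √(160.221225² + 21.5²) = √(25670.8410 + 462.25) = √26133.0910 = 161.657326
L = 6.5 × 161.657326 = 1050.772619
V = π·2.25² × L = 15.904313 × 1050.772619 = 16711.816423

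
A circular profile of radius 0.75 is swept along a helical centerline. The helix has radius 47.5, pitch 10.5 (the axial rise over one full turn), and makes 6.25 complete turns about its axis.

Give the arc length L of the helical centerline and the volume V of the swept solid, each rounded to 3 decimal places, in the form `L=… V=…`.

L=1866.475 V=3298.333

2πR = 2π·47.5 = 298.451302
per-turn = √(298.451302² + 10.5²) = √(89073.1797 + 110.25) = √89183.4297 = 298.635948
L = 6.25 × 298.635948 = 1866.474678
V = π·0.75² × L = 1.767146 × 1866.474678 = 3298.333014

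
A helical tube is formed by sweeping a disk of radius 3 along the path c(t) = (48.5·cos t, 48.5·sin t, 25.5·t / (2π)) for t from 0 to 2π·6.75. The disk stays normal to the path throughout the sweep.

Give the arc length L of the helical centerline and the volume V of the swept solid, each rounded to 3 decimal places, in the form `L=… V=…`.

2πR = 2π·48.5 = 304.734487
per-turn = √(304.734487² + 25.5²) = √(92863.1078 + 650.25) = √93513.3578 = 305.799539
L = 6.75 × 305.799539 = 2064.146886
V = π·3² × L = 28.274334 × 2064.146886 = 58362.378225

L=2064.147 V=58362.378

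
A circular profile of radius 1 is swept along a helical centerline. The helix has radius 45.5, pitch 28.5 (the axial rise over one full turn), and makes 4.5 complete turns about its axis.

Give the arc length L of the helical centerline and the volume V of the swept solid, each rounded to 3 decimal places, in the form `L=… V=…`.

L=1292.859 V=4061.636

2πR = 2π·45.5 = 285.884931
per-turn = √(285.884931² + 28.5²) = √(81730.1940 + 812.25) = √82542.4440 = 287.302008
L = 4.5 × 287.302008 = 1292.859038
V = π·1² × L = 3.141593 × 1292.859038 = 4061.636456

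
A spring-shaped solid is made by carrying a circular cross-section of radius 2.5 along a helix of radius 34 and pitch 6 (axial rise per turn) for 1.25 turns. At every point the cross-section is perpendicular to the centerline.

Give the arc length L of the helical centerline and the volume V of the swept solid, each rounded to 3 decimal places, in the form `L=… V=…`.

L=267.141 V=5245.295

2πR = 2π·34 = 213.628300
per-turn = √(213.628300² + 6²) = √(45637.0508 + 36) = √45673.0508 = 213.712542
L = 1.25 × 213.712542 = 267.140678
V = π·2.5² × L = 19.634954 × 267.140678 = 5245.294945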